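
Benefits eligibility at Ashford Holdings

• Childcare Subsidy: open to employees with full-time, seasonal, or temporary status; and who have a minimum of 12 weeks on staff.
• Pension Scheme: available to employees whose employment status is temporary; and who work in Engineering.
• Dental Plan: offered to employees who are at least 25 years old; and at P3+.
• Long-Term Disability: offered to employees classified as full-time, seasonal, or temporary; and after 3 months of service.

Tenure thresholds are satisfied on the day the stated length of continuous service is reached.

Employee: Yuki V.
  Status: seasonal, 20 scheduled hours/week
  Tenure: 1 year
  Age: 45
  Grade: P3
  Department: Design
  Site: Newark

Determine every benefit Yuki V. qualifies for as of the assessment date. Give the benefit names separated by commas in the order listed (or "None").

Childcare Subsidy, Dental Plan, Long-Term Disability

Childcare Subsidy — status seasonal ✓; service 1 year ≥ 12 weeks (≈84 days) ✓ → eligible.
Pension Scheme — status seasonal ✗ (requires temporary) → not eligible.
Dental Plan — age 45 ≥ 25 ✓; grade P3 ≥ P3 ✓ → eligible.
Long-Term Disability — status seasonal ✓; service 1 year ≥ 3 months (≈90 days) ✓ → eligible.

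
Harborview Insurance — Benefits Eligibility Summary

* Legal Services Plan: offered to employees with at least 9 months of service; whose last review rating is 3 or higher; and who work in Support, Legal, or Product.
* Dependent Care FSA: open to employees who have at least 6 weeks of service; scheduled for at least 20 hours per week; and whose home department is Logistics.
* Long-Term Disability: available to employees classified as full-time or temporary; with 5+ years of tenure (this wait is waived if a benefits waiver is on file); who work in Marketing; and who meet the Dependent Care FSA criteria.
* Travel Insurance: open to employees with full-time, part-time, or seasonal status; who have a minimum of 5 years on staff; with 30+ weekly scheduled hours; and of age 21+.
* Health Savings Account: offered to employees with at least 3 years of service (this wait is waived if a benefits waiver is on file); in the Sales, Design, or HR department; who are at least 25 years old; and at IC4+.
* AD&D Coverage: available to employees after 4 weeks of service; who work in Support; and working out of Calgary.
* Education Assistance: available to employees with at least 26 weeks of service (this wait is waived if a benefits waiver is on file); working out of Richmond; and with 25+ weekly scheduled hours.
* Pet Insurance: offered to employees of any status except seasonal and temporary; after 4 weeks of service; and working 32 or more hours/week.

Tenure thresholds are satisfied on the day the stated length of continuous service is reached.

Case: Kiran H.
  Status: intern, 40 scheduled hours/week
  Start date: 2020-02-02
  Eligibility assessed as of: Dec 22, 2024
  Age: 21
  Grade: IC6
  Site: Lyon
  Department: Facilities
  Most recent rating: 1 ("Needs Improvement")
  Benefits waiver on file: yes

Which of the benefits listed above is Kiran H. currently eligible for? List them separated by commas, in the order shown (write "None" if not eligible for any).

Pet Insurance

Service from 2020-02-02 to Dec 22, 2024: 1785 days.
Legal Services Plan — service 1785 days ≥ 9 months (≈270 days) ✓; rating 1 < 3 ✗ → not eligible.
Dependent Care FSA — service 1785 days ≥ 6 weeks (≈42 days) ✓; 40 hrs/wk ≥ 20 ✓; dept Facilities ✗ → not eligible.
Long-Term Disability — status intern ✗ (requires full-time or temporary) → not eligible.
Travel Insurance — status intern ✗ (requires full-time, part-time, or seasonal) → not eligible.
Health Savings Account — benefits waiver on file ✓; dept Facilities ✗ → not eligible.
AD&D Coverage — service 1785 days ≥ 4 weeks (≈28 days) ✓; dept Facilities ✗ → not eligible.
Education Assistance — benefits waiver on file ✓; site Lyon ✗ (not Richmond) → not eligible.
Pet Insurance — status intern ✓ (not excluded); service 1785 days ≥ 4 weeks (≈28 days) ✓; 40 hrs/wk ≥ 32 ✓ → eligible.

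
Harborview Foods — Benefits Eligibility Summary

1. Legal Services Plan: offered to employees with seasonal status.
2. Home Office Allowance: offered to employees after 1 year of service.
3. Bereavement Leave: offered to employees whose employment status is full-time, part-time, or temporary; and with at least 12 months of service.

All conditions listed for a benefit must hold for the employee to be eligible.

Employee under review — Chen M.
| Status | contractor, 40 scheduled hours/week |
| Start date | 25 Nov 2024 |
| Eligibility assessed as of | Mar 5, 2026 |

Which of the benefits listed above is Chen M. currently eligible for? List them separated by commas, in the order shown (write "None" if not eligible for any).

Home Office Allowance

Service from 25 Nov 2024 to Mar 5, 2026: 465 days.
Legal Services Plan — status contractor ✗ (requires seasonal) → not eligible.
Home Office Allowance — service 465 days ≥ 1 year (≈365 days) ✓ → eligible.
Bereavement Leave — status contractor ✗ (requires full-time, part-time, or temporary) → not eligible.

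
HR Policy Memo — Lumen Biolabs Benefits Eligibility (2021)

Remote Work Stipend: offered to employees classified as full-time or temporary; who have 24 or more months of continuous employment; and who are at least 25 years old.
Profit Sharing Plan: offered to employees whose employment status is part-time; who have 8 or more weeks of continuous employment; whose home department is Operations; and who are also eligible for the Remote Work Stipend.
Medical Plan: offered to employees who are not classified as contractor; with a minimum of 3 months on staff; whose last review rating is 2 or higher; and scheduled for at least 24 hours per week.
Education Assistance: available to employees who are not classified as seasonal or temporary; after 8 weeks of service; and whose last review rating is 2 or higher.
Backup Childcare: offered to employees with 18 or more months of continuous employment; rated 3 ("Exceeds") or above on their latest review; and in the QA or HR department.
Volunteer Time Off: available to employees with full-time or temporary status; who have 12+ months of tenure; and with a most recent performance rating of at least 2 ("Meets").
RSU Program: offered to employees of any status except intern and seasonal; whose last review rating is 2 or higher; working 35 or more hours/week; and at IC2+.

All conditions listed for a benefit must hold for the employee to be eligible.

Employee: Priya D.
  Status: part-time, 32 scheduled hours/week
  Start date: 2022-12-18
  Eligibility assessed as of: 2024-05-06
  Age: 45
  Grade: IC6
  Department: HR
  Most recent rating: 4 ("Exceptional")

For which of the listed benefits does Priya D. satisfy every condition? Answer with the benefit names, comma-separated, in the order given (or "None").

Medical Plan, Education Assistance

Service from 2022-12-18 to 2024-05-06: 505 days.
Remote Work Stipend — status part-time ✗ (requires full-time or temporary) → not eligible.
Profit Sharing Plan — status part-time ✓; service 505 days ≥ 8 weeks (≈56 days) ✓; dept HR ✗ → not eligible.
Medical Plan — status part-time ✓ (not excluded); service 505 days ≥ 3 months (≈90 days) ✓; rating 4 ≥ 2 ✓; 32 hrs/wk ≥ 24 ✓ → eligible.
Education Assistance — status part-time ✓ (not excluded); service 505 days ≥ 8 weeks (≈56 days) ✓; rating 4 ≥ 2 ✓ → eligible.
Backup Childcare — service 505 days < 18 months (≈540 days) ✗ → not eligible.
Volunteer Time Off — status part-time ✗ (requires full-time or temporary) → not eligible.
RSU Program — status part-time ✓ (not excluded); rating 4 ≥ 2 ✓; 32 hrs/wk < 35 ✗ → not eligible.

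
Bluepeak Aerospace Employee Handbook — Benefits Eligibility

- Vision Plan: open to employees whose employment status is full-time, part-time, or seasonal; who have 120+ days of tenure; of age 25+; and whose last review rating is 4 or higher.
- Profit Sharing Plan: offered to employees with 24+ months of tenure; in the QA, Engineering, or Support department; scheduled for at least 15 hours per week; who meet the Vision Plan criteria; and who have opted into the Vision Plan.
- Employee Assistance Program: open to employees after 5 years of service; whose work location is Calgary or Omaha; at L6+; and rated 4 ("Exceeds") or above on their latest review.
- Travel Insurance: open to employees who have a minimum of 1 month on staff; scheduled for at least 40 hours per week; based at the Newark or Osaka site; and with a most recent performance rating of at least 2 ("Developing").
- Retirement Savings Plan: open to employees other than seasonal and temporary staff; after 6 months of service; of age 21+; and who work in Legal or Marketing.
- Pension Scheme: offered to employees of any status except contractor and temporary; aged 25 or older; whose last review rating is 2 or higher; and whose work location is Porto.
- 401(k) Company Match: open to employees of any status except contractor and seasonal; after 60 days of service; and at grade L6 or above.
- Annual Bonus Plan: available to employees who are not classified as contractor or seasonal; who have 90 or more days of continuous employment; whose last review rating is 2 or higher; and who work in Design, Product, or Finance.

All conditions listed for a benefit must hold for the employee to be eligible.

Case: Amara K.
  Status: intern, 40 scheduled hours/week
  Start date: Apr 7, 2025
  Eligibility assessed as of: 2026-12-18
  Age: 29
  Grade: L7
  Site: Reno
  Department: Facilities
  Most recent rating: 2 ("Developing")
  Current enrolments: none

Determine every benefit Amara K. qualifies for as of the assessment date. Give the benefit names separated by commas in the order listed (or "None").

Service from Apr 7, 2025 to 2026-12-18: 620 days.
Vision Plan — status intern ✗ (requires full-time, part-time, or seasonal) → not eligible.
Profit Sharing Plan — service 620 days < 24 months (≈720 days) ✗ → not eligible.
Employee Assistance Program — service 620 days < 5 years (≈1825 days) ✗ → not eligible.
Travel Insurance — service 620 days ≥ 1 month (≈30 days) ✓; 40 hrs/wk ≥ 40 ✓; site Reno ✗ (not Newark or Osaka) → not eligible.
Retirement Savings Plan — status intern ✓ (not excluded); service 620 days ≥ 6 months (≈180 days) ✓; age 29 ≥ 21 ✓; dept Facilities ✗ → not eligible.
Pension Scheme — status intern ✓ (not excluded); age 29 ≥ 25 ✓; rating 2 ≥ 2 ✓; site Reno ✗ (not Porto) → not eligible.
401(k) Company Match — status intern ✓ (not excluded); service 620 days ≥ 60 days ✓; grade L7 ≥ L6 ✓ → eligible.
Annual Bonus Plan — status intern ✓ (not excluded); service 620 days ≥ 90 days ✓; rating 2 ≥ 2 ✓; dept Facilities ✗ → not eligible.

401(k) Company Match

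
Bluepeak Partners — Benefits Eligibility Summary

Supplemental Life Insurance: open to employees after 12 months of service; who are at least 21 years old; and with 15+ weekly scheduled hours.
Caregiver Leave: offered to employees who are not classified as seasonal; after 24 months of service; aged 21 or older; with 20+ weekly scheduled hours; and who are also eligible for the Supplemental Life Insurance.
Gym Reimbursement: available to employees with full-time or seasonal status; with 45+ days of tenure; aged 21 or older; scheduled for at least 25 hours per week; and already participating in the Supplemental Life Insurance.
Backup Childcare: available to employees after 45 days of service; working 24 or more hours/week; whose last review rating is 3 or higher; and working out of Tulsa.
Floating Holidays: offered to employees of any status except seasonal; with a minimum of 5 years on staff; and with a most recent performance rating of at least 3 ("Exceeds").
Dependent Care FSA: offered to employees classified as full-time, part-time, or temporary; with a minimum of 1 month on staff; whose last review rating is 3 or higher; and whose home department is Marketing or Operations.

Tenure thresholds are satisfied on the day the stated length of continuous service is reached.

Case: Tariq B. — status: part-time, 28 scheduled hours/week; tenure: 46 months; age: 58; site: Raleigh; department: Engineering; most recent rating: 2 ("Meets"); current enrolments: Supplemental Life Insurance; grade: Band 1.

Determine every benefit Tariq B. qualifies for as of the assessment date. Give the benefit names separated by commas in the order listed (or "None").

Supplemental Life Insurance — service 46 months ≥ 12 months ✓; age 58 ≥ 21 ✓; 28 hrs/wk ≥ 15 ✓ → eligible.
Caregiver Leave — status part-time ✓ (not excluded); service 46 months ≥ 24 months ✓; age 58 ≥ 21 ✓; 28 hrs/wk ≥ 20 ✓; eligible for Supplemental Life Insurance ✓ → eligible.
Gym Reimbursement — status part-time ✗ (requires full-time or seasonal) → not eligible.
Backup Childcare — service 46 months ≥ 45 days ✓; 28 hrs/wk ≥ 24 ✓; rating 2 < 3 ✗ → not eligible.
Floating Holidays — status part-time ✓ (not excluded); service 46 months < 5 years (≈1825 days) ✗ → not eligible.
Dependent Care FSA — status part-time ✓; service 46 months ≥ 1 month ✓; rating 2 < 3 ✗ → not eligible.

Supplemental Life Insurance, Caregiver Leave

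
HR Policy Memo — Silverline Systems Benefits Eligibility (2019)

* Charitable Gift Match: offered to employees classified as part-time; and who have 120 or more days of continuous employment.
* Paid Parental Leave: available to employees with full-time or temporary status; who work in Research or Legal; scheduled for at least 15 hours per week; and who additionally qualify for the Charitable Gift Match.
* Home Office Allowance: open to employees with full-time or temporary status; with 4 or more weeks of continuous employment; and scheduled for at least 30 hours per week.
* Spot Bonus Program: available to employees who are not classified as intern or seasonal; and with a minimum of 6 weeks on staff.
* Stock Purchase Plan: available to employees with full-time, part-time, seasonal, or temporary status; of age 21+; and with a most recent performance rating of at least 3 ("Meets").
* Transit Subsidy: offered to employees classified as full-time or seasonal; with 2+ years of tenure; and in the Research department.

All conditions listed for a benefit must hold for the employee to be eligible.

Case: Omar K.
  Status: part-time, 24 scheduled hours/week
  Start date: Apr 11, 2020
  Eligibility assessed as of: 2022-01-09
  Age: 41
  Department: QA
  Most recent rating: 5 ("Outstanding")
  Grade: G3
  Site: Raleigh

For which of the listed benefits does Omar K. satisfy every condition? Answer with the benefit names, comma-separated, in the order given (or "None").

Charitable Gift Match, Spot Bonus Program, Stock Purchase Plan

Service from Apr 11, 2020 to 2022-01-09: 638 days.
Charitable Gift Match — status part-time ✓; service 638 days ≥ 120 days ✓ → eligible.
Paid Parental Leave — status part-time ✗ (requires full-time or temporary) → not eligible.
Home Office Allowance — status part-time ✗ (requires full-time or temporary) → not eligible.
Spot Bonus Program — status part-time ✓ (not excluded); service 638 days ≥ 6 weeks (≈42 days) ✓ → eligible.
Stock Purchase Plan — status part-time ✓; age 41 ≥ 21 ✓; rating 5 ≥ 3 ✓ → eligible.
Transit Subsidy — status part-time ✗ (requires full-time or seasonal) → not eligible.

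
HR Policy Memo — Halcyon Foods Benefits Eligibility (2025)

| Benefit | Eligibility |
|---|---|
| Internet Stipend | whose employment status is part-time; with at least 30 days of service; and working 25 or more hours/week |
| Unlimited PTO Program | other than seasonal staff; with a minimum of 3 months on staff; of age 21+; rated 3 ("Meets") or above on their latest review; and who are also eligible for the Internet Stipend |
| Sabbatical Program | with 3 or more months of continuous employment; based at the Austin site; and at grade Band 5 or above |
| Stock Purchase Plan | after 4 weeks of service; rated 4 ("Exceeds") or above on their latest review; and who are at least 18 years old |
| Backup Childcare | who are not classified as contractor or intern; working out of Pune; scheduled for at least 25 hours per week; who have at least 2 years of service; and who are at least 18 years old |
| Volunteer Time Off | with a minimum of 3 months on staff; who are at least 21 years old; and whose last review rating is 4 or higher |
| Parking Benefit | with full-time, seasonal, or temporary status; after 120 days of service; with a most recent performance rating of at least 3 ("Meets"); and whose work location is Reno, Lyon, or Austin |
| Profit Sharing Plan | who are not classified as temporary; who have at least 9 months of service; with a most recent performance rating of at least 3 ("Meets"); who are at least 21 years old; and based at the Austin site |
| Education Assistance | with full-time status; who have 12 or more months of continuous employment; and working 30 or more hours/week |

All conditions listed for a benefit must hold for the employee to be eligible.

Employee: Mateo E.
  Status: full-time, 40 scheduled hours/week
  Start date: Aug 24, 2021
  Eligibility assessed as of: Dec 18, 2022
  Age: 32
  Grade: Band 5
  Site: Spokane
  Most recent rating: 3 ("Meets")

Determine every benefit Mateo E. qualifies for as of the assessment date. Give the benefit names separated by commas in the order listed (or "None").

Education Assistance

Service from Aug 24, 2021 to Dec 18, 2022: 481 days.
Internet Stipend — status full-time ✗ (requires part-time) → not eligible.
Unlimited PTO Program — status full-time ✓ (not excluded); service 481 days ≥ 3 months (≈90 days) ✓; age 32 ≥ 21 ✓; rating 3 ≥ 3 ✓; not eligible for Internet Stipend ✗ → not eligible.
Sabbatical Program — service 481 days ≥ 3 months (≈90 days) ✓; site Spokane ✗ (not Austin) → not eligible.
Stock Purchase Plan — service 481 days ≥ 4 weeks (≈28 days) ✓; rating 3 < 4 ✗ → not eligible.
Backup Childcare — status full-time ✓ (not excluded); site Spokane ✗ (not Pune) → not eligible.
Volunteer Time Off — service 481 days ≥ 3 months (≈90 days) ✓; age 32 ≥ 21 ✓; rating 3 < 4 ✗ → not eligible.
Parking Benefit — status full-time ✓; service 481 days ≥ 120 days ✓; rating 3 ≥ 3 ✓; site Spokane ✗ (not Reno, Lyon, or Austin) → not eligible.
Profit Sharing Plan — status full-time ✓ (not excluded); service 481 days ≥ 9 months (≈270 days) ✓; rating 3 ≥ 3 ✓; age 32 ≥ 21 ✓; site Spokane ✗ (not Austin) → not eligible.
Education Assistance — status full-time ✓; service 481 days ≥ 12 months (≈360 days) ✓; 40 hrs/wk ≥ 30 ✓ → eligible.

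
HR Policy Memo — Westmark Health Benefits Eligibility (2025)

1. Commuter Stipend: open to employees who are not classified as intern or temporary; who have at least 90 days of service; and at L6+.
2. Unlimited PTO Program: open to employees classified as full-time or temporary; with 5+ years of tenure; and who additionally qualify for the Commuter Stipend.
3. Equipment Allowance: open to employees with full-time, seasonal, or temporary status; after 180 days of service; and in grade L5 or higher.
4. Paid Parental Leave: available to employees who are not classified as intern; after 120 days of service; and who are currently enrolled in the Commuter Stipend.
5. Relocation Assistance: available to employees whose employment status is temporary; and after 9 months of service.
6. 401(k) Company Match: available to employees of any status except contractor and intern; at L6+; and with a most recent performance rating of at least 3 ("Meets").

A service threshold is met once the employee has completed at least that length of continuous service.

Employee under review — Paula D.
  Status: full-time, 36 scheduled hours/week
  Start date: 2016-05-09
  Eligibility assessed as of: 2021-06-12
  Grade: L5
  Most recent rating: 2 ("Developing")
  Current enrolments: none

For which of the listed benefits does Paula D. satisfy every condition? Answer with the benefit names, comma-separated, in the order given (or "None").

Equipment Allowance

Service from 2016-05-09 to 2021-06-12: 1860 days.
Commuter Stipend — status full-time ✓ (not excluded); service 1860 days ≥ 90 days ✓; grade L5 < L6 ✗ → not eligible.
Unlimited PTO Program — status full-time ✓; service 1860 days ≥ 5 years (≈1825 days) ✓; not eligible for Commuter Stipend ✗ → not eligible.
Equipment Allowance — status full-time ✓; service 1860 days ≥ 180 days ✓; grade L5 ≥ L5 ✓ → eligible.
Paid Parental Leave — status full-time ✓ (not excluded); service 1860 days ≥ 120 days ✓; not enrolled in Commuter Stipend ✗ → not eligible.
Relocation Assistance — status full-time ✗ (requires temporary) → not eligible.
401(k) Company Match — status full-time ✓ (not excluded); grade L5 < L6 ✗ → not eligible.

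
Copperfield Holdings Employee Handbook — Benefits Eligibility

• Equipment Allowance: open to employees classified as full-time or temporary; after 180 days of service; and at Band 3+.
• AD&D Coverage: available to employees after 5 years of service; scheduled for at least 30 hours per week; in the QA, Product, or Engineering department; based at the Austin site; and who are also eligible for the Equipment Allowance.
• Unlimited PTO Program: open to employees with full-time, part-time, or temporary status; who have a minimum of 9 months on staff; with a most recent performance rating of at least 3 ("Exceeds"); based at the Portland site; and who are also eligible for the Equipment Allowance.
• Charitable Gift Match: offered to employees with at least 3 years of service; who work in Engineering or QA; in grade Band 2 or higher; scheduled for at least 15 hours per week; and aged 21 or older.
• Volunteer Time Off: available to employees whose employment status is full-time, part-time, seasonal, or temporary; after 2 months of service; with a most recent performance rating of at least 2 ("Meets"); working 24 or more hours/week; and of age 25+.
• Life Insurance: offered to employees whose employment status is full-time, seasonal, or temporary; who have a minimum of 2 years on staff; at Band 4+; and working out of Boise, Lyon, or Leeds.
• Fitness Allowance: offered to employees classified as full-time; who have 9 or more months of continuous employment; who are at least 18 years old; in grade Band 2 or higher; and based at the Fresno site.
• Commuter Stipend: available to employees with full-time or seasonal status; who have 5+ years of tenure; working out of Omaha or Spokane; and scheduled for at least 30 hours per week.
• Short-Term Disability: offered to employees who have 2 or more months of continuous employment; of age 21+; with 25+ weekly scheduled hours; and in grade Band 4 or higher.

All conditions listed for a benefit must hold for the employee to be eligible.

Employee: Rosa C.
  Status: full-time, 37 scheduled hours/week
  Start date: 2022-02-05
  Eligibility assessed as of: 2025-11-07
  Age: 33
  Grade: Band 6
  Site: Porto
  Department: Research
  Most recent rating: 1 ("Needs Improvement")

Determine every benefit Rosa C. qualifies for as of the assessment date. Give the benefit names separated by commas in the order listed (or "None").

Equipment Allowance, Short-Term Disability

Service from 2022-02-05 to 2025-11-07: 1371 days.
Equipment Allowance — status full-time ✓; service 1371 days ≥ 180 days ✓; grade Band 6 ≥ Band 3 ✓ → eligible.
AD&D Coverage — service 1371 days < 5 years (≈1825 days) ✗ → not eligible.
Unlimited PTO Program — status full-time ✓; service 1371 days ≥ 9 months (≈270 days) ✓; rating 1 < 3 ✗ → not eligible.
Charitable Gift Match — service 1371 days ≥ 3 years (≈1095 days) ✓; dept Research ✗ → not eligible.
Volunteer Time Off — status full-time ✓; service 1371 days ≥ 2 months (≈60 days) ✓; rating 1 < 2 ✗ → not eligible.
Life Insurance — status full-time ✓; service 1371 days ≥ 2 years (≈730 days) ✓; grade Band 6 ≥ Band 4 ✓; site Porto ✗ (not Boise, Lyon, or Leeds) → not eligible.
Fitness Allowance — status full-time ✓; service 1371 days ≥ 9 months (≈270 days) ✓; age 33 ≥ 18 ✓; grade Band 6 ≥ Band 2 ✓; site Porto ✗ (not Fresno) → not eligible.
Commuter Stipend — status full-time ✓; service 1371 days < 5 years (≈1825 days) ✗ → not eligible.
Short-Term Disability — service 1371 days ≥ 2 months (≈60 days) ✓; age 33 ≥ 21 ✓; 37 hrs/wk ≥ 25 ✓; grade Band 6 ≥ Band 4 ✓ → eligible.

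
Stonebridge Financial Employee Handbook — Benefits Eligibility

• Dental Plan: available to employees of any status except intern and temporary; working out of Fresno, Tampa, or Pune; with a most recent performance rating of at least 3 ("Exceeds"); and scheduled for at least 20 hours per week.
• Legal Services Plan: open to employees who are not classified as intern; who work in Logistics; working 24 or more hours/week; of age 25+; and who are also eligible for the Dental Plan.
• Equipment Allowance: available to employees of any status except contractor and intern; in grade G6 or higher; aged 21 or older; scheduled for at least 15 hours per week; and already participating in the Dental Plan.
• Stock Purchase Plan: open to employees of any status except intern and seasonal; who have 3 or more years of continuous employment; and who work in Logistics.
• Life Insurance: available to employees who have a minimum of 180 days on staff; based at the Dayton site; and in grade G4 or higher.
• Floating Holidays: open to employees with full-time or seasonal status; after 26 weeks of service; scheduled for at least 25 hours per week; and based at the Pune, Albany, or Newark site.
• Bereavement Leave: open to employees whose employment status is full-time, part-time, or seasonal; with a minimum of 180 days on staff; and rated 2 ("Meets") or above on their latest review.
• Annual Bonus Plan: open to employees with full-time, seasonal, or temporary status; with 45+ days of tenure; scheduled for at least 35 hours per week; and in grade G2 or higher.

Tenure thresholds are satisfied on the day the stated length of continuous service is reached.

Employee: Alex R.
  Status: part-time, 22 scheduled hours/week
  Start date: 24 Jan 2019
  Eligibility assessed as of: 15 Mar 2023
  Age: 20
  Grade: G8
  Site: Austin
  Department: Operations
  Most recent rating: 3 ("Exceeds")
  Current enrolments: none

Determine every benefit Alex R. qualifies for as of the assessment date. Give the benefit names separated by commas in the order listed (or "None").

Bereavement Leave

Service from 24 Jan 2019 to 15 Mar 2023: 1511 days.
Dental Plan — status part-time ✓ (not excluded); site Austin ✗ (not Fresno, Tampa, or Pune) → not eligible.
Legal Services Plan — status part-time ✓ (not excluded); dept Operations ✗ → not eligible.
Equipment Allowance — status part-time ✓ (not excluded); grade G8 ≥ G6 ✓; age 20 < 21 ✗ → not eligible.
Stock Purchase Plan — status part-time ✓ (not excluded); service 1511 days ≥ 3 years (≈1095 days) ✓; dept Operations ✗ → not eligible.
Life Insurance — service 1511 days ≥ 180 days ✓; site Austin ✗ (not Dayton) → not eligible.
Floating Holidays — status part-time ✗ (requires full-time or seasonal) → not eligible.
Bereavement Leave — status part-time ✓; service 1511 days ≥ 180 days ✓; rating 3 ≥ 2 ✓ → eligible.
Annual Bonus Plan — status part-time ✗ (requires full-time, seasonal, or temporary) → not eligible.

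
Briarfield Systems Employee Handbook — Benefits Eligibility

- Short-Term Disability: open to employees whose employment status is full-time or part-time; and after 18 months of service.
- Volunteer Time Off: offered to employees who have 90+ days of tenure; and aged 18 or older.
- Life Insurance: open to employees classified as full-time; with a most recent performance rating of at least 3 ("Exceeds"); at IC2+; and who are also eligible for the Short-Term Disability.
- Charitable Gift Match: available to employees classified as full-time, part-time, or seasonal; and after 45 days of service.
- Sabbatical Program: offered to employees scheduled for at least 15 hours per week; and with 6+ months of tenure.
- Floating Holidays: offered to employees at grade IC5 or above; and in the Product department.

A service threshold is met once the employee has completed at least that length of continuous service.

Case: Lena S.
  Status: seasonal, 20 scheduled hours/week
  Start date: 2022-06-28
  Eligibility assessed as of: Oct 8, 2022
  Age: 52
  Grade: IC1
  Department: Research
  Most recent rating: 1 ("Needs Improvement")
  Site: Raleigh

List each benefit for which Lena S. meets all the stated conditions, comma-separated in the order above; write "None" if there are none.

Volunteer Time Off, Charitable Gift Match

Service from 2022-06-28 to Oct 8, 2022: 102 days.
Short-Term Disability — status seasonal ✗ (requires full-time or part-time) → not eligible.
Volunteer Time Off — service 102 days ≥ 90 days ✓; age 52 ≥ 18 ✓ → eligible.
Life Insurance — status seasonal ✗ (requires full-time) → not eligible.
Charitable Gift Match — status seasonal ✓; service 102 days ≥ 45 days ✓ → eligible.
Sabbatical Program — 20 hrs/wk ≥ 15 ✓; service 102 days < 6 months (≈180 days) ✗ → not eligible.
Floating Holidays — grade IC1 < IC5 ✗ → not eligible.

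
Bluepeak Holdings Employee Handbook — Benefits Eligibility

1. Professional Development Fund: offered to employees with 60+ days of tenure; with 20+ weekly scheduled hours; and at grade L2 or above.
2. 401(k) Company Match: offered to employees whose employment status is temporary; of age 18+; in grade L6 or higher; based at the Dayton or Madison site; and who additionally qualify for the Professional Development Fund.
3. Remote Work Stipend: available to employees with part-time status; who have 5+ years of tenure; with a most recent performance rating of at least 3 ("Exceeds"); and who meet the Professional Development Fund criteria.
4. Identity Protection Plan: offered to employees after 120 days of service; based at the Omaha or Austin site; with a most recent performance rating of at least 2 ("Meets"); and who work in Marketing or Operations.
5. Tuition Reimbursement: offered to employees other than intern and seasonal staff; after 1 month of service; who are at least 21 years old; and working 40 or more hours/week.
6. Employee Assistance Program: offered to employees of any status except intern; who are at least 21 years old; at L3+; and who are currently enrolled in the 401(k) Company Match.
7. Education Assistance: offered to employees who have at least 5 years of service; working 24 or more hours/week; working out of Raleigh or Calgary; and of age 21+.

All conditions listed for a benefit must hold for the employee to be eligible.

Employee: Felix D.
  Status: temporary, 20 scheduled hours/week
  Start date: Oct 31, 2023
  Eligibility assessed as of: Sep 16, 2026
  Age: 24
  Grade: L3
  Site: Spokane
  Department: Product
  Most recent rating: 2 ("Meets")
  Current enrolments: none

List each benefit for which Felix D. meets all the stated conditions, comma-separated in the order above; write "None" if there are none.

Service from Oct 31, 2023 to Sep 16, 2026: 1051 days.
Professional Development Fund — service 1051 days ≥ 60 days ✓; 20 hrs/wk ≥ 20 ✓; grade L3 ≥ L2 ✓ → eligible.
401(k) Company Match — status temporary ✓; age 24 ≥ 18 ✓; grade L3 < L6 ✗ → not eligible.
Remote Work Stipend — status temporary ✗ (requires part-time) → not eligible.
Identity Protection Plan — service 1051 days ≥ 120 days ✓; site Spokane ✗ (not Omaha or Austin) → not eligible.
Tuition Reimbursement — status temporary ✓ (not excluded); service 1051 days ≥ 1 month (≈30 days) ✓; age 24 ≥ 21 ✓; 20 hrs/wk < 40 ✗ → not eligible.
Employee Assistance Program — status temporary ✓ (not excluded); age 24 ≥ 21 ✓; grade L3 ≥ L3 ✓; not enrolled in 401(k) Company Match ✗ → not eligible.
Education Assistance — service 1051 days < 5 years (≈1825 days) ✗ → not eligible.

Professional Development Fund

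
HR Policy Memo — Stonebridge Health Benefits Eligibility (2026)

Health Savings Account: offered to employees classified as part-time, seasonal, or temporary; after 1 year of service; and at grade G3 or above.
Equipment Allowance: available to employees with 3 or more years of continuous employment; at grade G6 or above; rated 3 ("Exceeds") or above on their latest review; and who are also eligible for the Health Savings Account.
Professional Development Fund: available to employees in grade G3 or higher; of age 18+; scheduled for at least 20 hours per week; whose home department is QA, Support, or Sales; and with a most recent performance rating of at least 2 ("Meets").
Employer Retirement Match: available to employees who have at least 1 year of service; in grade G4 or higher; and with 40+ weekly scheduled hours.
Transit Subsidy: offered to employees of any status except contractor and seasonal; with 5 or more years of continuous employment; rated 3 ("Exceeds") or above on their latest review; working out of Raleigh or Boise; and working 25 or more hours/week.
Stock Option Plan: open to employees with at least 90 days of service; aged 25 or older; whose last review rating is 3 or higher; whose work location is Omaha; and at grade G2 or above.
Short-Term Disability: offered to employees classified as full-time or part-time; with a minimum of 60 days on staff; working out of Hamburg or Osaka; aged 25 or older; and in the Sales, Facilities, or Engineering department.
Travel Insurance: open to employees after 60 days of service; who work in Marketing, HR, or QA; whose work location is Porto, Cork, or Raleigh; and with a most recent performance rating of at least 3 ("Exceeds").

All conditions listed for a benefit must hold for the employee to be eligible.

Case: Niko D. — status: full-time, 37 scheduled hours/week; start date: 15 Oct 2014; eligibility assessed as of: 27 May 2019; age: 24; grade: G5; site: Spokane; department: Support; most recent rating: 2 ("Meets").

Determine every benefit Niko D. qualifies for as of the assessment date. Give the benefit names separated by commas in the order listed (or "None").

Professional Development Fund

Service from 15 Oct 2014 to 27 May 2019: 1685 days.
Health Savings Account — status full-time ✗ (requires part-time, seasonal, or temporary) → not eligible.
Equipment Allowance — service 1685 days ≥ 3 years (≈1095 days) ✓; grade G5 < G6 ✗ → not eligible.
Professional Development Fund — grade G5 ≥ G3 ✓; age 24 ≥ 18 ✓; 37 hrs/wk ≥ 20 ✓; dept Support ✓; rating 2 ≥ 2 ✓ → eligible.
Employer Retirement Match — service 1685 days ≥ 1 year (≈365 days) ✓; grade G5 ≥ G4 ✓; 37 hrs/wk < 40 ✗ → not eligible.
Transit Subsidy — status full-time ✓ (not excluded); service 1685 days < 5 years (≈1825 days) ✗ → not eligible.
Stock Option Plan — service 1685 days ≥ 90 days ✓; age 24 < 25 ✗ → not eligible.
Short-Term Disability — status full-time ✓; service 1685 days ≥ 60 days ✓; site Spokane ✗ (not Hamburg or Osaka) → not eligible.
Travel Insurance — service 1685 days ≥ 60 days ✓; dept Support ✗ → not eligible.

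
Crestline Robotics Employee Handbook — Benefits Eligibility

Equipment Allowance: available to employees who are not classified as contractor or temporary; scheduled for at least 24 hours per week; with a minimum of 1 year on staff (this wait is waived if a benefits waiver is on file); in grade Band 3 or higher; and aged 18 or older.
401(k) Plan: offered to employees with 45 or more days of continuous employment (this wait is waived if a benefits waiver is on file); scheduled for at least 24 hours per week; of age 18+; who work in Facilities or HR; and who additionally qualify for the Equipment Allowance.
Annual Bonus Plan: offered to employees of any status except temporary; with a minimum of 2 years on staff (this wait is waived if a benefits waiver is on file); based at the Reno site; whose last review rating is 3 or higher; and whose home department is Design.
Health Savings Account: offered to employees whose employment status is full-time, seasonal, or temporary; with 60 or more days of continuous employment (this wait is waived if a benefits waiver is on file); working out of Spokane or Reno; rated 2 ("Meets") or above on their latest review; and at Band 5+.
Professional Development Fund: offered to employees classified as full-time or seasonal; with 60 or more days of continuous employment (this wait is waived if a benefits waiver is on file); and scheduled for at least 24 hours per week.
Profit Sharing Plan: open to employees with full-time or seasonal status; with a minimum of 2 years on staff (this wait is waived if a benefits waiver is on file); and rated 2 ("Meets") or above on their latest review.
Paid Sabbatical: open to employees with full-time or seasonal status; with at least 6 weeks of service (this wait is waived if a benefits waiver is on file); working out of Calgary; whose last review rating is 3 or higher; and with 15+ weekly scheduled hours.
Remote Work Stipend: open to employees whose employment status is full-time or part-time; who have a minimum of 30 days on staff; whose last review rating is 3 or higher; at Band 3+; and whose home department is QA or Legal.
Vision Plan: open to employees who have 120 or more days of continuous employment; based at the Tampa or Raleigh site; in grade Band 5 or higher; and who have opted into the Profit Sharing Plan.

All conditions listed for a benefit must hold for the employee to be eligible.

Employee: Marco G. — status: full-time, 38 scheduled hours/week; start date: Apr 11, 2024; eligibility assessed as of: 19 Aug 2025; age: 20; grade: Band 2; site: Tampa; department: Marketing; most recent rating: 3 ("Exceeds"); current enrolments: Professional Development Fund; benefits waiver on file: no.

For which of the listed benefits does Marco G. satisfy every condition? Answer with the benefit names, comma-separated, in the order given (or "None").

Professional Development Fund

Service from Apr 11, 2024 to 19 Aug 2025: 495 days.
Equipment Allowance — status full-time ✓ (not excluded); 38 hrs/wk ≥ 24 ✓; no waiver, service 495 days ≥ 1 year (≈365 days) ✓; grade Band 2 < Band 3 ✗ → not eligible.
401(k) Plan — no waiver, service 495 days ≥ 45 days ✓; 38 hrs/wk ≥ 24 ✓; age 20 ≥ 18 ✓; dept Marketing ✗ → not eligible.
Annual Bonus Plan — status full-time ✓ (not excluded); no waiver, service 495 days < 2 years (≈730 days) ✗ → not eligible.
Health Savings Account — status full-time ✓; no waiver, service 495 days ≥ 60 days ✓; site Tampa ✗ (not Spokane or Reno) → not eligible.
Professional Development Fund — status full-time ✓; no waiver, service 495 days ≥ 60 days ✓; 38 hrs/wk ≥ 24 ✓ → eligible.
Profit Sharing Plan — status full-time ✓; no waiver, service 495 days < 2 years (≈730 days) ✗ → not eligible.
Paid Sabbatical — status full-time ✓; no waiver, service 495 days ≥ 6 weeks (≈42 days) ✓; site Tampa ✗ (not Calgary) → not eligible.
Remote Work Stipend — status full-time ✓; service 495 days ≥ 30 days ✓; rating 3 ≥ 3 ✓; grade Band 2 < Band 3 ✗ → not eligible.
Vision Plan — service 495 days ≥ 120 days ✓; site Tampa ✓; grade Band 2 < Band 5 ✗ → not eligible.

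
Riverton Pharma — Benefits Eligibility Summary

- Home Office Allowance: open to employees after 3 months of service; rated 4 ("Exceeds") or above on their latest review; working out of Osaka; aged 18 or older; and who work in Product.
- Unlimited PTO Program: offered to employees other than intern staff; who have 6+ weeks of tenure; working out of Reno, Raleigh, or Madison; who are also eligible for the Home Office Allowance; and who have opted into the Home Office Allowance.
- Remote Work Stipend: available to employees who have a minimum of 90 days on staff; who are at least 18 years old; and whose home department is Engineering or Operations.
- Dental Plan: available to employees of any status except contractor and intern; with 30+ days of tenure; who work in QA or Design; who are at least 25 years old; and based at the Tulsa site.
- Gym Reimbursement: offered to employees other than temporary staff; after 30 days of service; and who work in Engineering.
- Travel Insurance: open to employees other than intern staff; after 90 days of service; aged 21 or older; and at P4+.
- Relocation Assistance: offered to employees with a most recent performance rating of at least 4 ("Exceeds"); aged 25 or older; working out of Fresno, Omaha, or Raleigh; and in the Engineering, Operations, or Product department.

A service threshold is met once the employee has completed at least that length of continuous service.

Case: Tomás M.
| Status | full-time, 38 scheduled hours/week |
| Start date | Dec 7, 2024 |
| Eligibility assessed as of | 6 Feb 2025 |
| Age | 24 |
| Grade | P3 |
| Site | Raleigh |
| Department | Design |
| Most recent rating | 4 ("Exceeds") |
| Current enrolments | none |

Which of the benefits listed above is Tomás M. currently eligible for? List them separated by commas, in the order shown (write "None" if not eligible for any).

Service from Dec 7, 2024 to 6 Feb 2025: 61 days.
Home Office Allowance — service 61 days < 3 months (≈90 days) ✗ → not eligible.
Unlimited PTO Program — status full-time ✓ (not excluded); service 61 days ≥ 6 weeks (≈42 days) ✓; site Raleigh ✓; not eligible for Home Office Allowance ✗ → not eligible.
Remote Work Stipend — service 61 days < 90 days ✗ → not eligible.
Dental Plan — status full-time ✓ (not excluded); service 61 days ≥ 30 days ✓; dept Design ✓; age 24 < 25 ✗ → not eligible.
Gym Reimbursement — status full-time ✓ (not excluded); service 61 days ≥ 30 days ✓; dept Design ✗ → not eligible.
Travel Insurance — status full-time ✓ (not excluded); service 61 days < 90 days ✗ → not eligible.
Relocation Assistance — rating 4 ≥ 4 ✓; age 24 < 25 ✗ → not eligible.

None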